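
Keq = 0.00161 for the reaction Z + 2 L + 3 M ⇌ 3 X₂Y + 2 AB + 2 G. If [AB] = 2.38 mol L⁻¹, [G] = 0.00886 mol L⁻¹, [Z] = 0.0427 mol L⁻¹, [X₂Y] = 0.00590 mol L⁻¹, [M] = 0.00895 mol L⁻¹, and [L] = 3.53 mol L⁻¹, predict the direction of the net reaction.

toward products

Q = [X₂Y]³·[AB]²·[G]² / ([Z]·[L]²·[M]³) = (0.00590)³·(2.38)²·(0.00886)² / ((0.0427)·(3.53)²·(0.00895)³) = 2.39e-4
Q = 2.39e-4 < Keq = 0.00161, so the forward reaction proceeds.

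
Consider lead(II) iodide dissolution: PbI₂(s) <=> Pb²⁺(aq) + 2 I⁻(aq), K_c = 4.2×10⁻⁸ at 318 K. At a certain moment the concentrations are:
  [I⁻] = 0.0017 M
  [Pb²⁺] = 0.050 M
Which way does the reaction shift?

to the left

(PbI₂ is a pure solid — omitted from Q_c.)
Q_c = [Pb²⁺]·[I⁻]² = (0.050)·(0.0017)² = 1.4×10⁻⁷
Q_c = 1.4×10⁻⁷ > K_c = 4.2×10⁻⁸, so the reverse reaction proceeds.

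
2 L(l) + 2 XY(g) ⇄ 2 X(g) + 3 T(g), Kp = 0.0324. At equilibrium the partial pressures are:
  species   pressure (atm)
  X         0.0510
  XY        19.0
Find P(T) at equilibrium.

P(T) = 16.5 atm

(L is a pure liquid — omitted from Kp.)
At equilibrium, Kp = P(X)²·P(T)³ / P(XY)² = 0.0324.
(0.0510)²·(P(T))³ / (19.0)² = 0.0324
P(T)³ = 4500 ⇒ P(T) = 16.5 atm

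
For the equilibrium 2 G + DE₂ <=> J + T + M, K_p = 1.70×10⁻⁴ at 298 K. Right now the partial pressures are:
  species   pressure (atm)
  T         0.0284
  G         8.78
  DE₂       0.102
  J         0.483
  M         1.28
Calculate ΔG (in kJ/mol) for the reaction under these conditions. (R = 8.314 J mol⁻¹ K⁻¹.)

Q_p = P(J)·P(T)·P(M) / (P(G)²·P(DE₂)) = (0.483)·(0.0284)·(1.28) / ((8.78)²·(0.102)) = 0.00223
ΔG = RT ln(Q_p/K_p) = (8.314 J mol⁻¹ K⁻¹)(298 K) × ln(0.00223/1.70×10⁻⁴)
   = (2.478 kJ/mol)(2.574) = 6.38 kJ/mol
ΔG > 0, so the forward reaction is non-spontaneous (proceeds in reverse).

ΔG = 6.38 kJ/mol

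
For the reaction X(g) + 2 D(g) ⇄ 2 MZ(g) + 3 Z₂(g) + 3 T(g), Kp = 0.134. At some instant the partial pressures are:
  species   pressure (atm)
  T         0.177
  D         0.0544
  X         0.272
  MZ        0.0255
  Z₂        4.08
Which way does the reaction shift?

reverse (toward reactants)

Qp = P(MZ)²·P(Z₂)³·P(T)³ / (P(X)·P(D)²) = (0.0255)²·(4.08)³·(0.177)³ / ((0.272)·(0.0544)²) = 0.304
Qp = 0.304 > Kp = 0.134, so the reverse reaction proceeds.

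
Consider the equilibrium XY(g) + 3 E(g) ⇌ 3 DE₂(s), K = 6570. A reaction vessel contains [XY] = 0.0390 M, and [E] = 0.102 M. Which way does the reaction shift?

in the reverse direction

(DE₂ is a pure solid — omitted from Q.)
Q = 1 / ([XY]·[E]³) = 1 / ((0.0390)·(0.102)³) = 24200
Q = 24200 > K = 6570, so the reverse reaction proceeds.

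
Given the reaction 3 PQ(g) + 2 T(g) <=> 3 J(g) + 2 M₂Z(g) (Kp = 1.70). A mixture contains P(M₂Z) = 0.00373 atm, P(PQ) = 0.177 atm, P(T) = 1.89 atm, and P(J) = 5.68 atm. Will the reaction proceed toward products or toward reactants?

in the forward direction

Qp = P(J)³·P(M₂Z)² / (P(PQ)³·P(T)²) = (5.68)³·(0.00373)² / ((0.177)³·(1.89)²) = 0.129
Qp = 0.129 < Kp = 1.70, so the forward reaction proceeds.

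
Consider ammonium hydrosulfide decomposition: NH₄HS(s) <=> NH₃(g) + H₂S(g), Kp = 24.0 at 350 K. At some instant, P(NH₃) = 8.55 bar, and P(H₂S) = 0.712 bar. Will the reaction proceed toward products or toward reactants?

to the right

(NH₄HS is a pure solid — omitted from Qp.)
Qp = P(NH₃)·P(H₂S) = (8.55)·(0.712) = 6.09
Qp = 6.09 < Kp = 24.0, so the forward reaction proceeds.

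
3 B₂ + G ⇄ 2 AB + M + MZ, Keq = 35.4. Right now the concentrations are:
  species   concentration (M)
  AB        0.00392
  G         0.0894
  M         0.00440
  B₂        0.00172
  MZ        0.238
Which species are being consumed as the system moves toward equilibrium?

Q = [AB]²·[M]·[MZ] / ([B₂]³·[G]) = (0.00392)²·(0.00440)·(0.238) / ((0.00172)³·(0.0894)) = 35.4
Q = 35.4 = Keq; the system is at equilibrium.

none (at equilibrium)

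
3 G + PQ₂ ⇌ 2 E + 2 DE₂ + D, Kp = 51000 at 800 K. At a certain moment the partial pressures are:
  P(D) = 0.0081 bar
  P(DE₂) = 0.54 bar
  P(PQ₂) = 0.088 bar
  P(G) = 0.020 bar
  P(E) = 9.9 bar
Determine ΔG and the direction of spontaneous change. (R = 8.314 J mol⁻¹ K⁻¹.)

ΔG = 12.4 kJ/mol; the forward reaction is non-spontaneous

Qp = P(E)²·P(DE₂)²·P(D) / (P(G)³·P(PQ₂)) = (9.9)²·(0.54)²·(0.0081) / ((0.020)³·(0.088)) = 3.29e5
ΔG = RT ln(Qp/Kp) = (8.314 J mol⁻¹ K⁻¹)(800 K) × ln(3.29e5/51000)
   = (6.651 kJ/mol)(1.864) = 12.4 kJ/mol
ΔG > 0, so the forward reaction is non-spontaneous (proceeds in reverse).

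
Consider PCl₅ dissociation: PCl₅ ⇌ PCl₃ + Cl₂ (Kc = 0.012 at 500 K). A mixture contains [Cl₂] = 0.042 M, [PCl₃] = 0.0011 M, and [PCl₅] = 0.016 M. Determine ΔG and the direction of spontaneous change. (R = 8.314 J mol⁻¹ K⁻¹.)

Qc = [PCl₃]·[Cl₂] / [PCl₅] = (0.0011)·(0.042) / (0.016) = 0.00289
ΔG = RT ln(Qc/Kc) = (8.314 J mol⁻¹ K⁻¹)(500 K) × ln(0.00289/0.012)
   = (4.157 kJ/mol)(-1.424) = -5.92 kJ/mol
ΔG < 0, so the forward reaction is spontaneous (proceeds forward).

ΔG = -5.92 kJ/mol; the forward reaction is spontaneous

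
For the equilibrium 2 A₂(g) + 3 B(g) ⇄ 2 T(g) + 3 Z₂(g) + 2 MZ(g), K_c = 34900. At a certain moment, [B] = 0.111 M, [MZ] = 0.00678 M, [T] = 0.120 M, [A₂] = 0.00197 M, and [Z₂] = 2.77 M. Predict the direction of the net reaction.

toward products

Q_c = [T]²·[Z₂]³·[MZ]² / ([A₂]²·[B]³) = (0.120)²·(2.77)³·(0.00678)² / ((0.00197)²·(0.111)³) = 2650
Q_c = 2650 < K_c = 34900, so the forward reaction proceeds.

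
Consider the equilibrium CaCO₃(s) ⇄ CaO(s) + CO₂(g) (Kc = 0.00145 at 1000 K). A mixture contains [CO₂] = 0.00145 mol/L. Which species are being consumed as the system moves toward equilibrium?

(CaCO₃, CaO are pure solids — omitted from Qc.)
Qc = [CO₂] = 0.00145
Qc = 0.00145 = Kc; the system is at equilibrium.

none (at equilibrium)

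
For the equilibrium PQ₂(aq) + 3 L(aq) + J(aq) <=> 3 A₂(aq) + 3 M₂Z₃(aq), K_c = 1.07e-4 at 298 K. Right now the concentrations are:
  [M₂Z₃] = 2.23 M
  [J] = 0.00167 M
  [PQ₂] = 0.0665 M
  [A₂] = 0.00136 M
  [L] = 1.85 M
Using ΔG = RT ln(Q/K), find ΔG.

ΔG = -2.46 kJ/mol

Q_c = [A₂]³·[M₂Z₃]³ / ([PQ₂]·[L]³·[J]) = (0.00136)³·(2.23)³ / ((0.0665)·(1.85)³·(0.00167)) = 3.97e-5
ΔG = RT ln(Q_c/K_c) = (8.314 J mol⁻¹ K⁻¹)(298 K) × ln(3.97e-5/1.07e-4)
   = (2.478 kJ/mol)(-0.9915) = -2.46 kJ/mol
ΔG < 0, so the forward reaction is spontaneous (proceeds forward).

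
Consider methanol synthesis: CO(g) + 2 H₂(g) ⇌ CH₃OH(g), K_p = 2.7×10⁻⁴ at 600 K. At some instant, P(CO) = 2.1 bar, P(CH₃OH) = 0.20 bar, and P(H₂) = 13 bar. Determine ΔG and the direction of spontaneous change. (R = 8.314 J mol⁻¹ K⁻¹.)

ΔG = 3.67 kJ/mol; the forward reaction is non-spontaneous

Q_p = P(CH₃OH) / (P(CO)·P(H₂)²) = (0.20) / ((2.1)·(13)²) = 5.64×10⁻⁴
ΔG = RT ln(Q_p/K_p) = (8.314 J mol⁻¹ K⁻¹)(600 K) × ln(5.64×10⁻⁴/2.7×10⁻⁴)
   = (4.988 kJ/mol)(0.7366) = 3.67 kJ/mol
ΔG > 0, so the forward reaction is non-spontaneous (proceeds in reverse).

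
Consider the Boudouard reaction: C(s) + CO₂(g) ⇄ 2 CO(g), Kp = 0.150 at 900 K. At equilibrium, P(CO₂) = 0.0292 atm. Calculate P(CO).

P(CO) = 0.0662 atm

(C is a pure solid — omitted from Kp.)
At equilibrium, Kp = P(CO)² / P(CO₂) = 0.150.
(P(CO))² / (0.0292) = 0.150
P(CO)² = 0.00438 ⇒ P(CO) = 0.0662 atm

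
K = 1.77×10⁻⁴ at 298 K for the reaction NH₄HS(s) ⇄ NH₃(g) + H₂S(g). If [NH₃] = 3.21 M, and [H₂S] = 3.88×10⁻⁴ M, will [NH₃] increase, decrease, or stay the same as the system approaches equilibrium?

(NH₄HS is a pure solid — omitted from Q.)
Q = [NH₃]·[H₂S] = (3.21)·(3.88×10⁻⁴) = 0.00125
Q = 0.00125 > K = 1.77×10⁻⁴: net reverse reaction.
NH₃ is a product, so it decreases.

decrease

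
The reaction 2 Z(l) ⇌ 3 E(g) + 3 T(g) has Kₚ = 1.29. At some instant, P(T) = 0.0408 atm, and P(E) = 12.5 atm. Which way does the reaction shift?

(Z is a pure liquid — omitted from Qₚ.)
Qₚ = P(E)³·P(T)³ = (12.5)³·(0.0408)³ = 0.133
Qₚ = 0.133 < Kₚ = 1.29, so the forward reaction proceeds.

forward (toward products)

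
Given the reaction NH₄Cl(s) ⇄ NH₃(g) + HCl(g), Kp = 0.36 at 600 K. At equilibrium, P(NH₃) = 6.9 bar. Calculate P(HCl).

(NH₄Cl is a pure solid — omitted from Kp.)
At equilibrium, Kp = P(NH₃)·P(HCl) = 0.36.
(6.9)·(P(HCl)) = 0.36
P(HCl) = 0.0522 = 0.052 bar

P(HCl) = 0.052 bar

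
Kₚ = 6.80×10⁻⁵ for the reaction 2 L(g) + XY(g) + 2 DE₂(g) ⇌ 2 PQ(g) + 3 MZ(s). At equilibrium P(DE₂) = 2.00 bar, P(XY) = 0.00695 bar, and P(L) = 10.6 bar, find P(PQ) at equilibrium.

P(PQ) = 0.0146 bar

(MZ is a pure solid — omitted from Kₚ.)
At equilibrium, Kₚ = P(PQ)² / (P(L)²·P(XY)·P(DE₂)²) = 6.80×10⁻⁵.
(P(PQ))² / ((10.6)²·(0.00695)·(2.00)²) = 6.80×10⁻⁵
P(PQ)² = 2.12×10⁻⁴ ⇒ P(PQ) = 0.0146 bar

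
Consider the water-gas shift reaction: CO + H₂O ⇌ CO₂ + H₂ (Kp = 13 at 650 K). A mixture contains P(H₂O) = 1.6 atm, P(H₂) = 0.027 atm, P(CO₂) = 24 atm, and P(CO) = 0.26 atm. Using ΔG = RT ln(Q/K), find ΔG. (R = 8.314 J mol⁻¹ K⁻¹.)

Qp = P(CO₂)·P(H₂) / (P(CO)·P(H₂O)) = (24)·(0.027) / ((0.26)·(1.6)) = 1.56
ΔG = RT ln(Qp/Kp) = (8.314 J mol⁻¹ K⁻¹)(650 K) × ln(1.56/13)
   = (5.404 kJ/mol)(-2.120) = -11.5 kJ/mol
ΔG < 0, so the forward reaction is spontaneous (proceeds forward).

ΔG = -11.5 kJ/mol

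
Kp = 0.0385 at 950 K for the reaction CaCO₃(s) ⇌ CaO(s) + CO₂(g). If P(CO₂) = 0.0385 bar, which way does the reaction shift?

(CaCO₃, CaO are pure solids — omitted from Qp.)
Qp = P(CO₂) = 0.0385
Qp = 0.0385 = Kp, so the system is already at equilibrium.

no net change (already at equilibrium)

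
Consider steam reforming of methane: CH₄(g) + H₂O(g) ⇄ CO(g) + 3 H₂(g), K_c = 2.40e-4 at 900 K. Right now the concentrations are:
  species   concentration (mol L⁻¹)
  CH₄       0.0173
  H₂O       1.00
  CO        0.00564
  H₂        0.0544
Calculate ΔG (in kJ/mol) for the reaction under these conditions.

ΔG = -11.4 kJ/mol

Q_c = [CO]·[H₂]³ / ([CH₄]·[H₂O]) = (0.00564)·(0.0544)³ / ((0.0173)·(1.00)) = 5.25e-5
ΔG = RT ln(Q_c/K_c) = (8.314 J mol⁻¹ K⁻¹)(900 K) × ln(5.25e-5/2.40e-4)
   = (7.483 kJ/mol)(-1.520) = -11.4 kJ/mol
ΔG < 0, so the forward reaction is spontaneous (proceeds forward).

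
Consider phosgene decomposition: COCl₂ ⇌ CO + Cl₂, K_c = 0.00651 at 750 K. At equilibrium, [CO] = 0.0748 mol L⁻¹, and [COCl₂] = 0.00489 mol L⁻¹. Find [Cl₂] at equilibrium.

At equilibrium, K_c = [CO]·[Cl₂] / [COCl₂] = 0.00651.
(0.0748)·([Cl₂]) / (0.00489) = 0.00651
[Cl₂] = 4.26e-4 mol L⁻¹

[Cl₂] = 4.26e-4 mol L⁻¹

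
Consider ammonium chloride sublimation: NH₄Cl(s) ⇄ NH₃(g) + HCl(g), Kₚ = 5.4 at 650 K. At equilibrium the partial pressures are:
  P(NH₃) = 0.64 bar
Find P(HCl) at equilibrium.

(NH₄Cl is a pure solid — omitted from Kₚ.)
At equilibrium, Kₚ = P(NH₃)·P(HCl) = 5.4.
(0.64)·(P(HCl)) = 5.4
P(HCl) = 8.44 = 8.4 bar

P(HCl) = 8.4 bar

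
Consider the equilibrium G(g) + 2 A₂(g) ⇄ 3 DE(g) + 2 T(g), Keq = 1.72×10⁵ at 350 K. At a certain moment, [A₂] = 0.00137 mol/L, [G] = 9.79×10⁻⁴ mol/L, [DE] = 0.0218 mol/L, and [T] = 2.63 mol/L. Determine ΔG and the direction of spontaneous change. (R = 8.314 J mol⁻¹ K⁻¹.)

ΔG = -4.32 kJ/mol; the forward reaction is spontaneous

Q = [DE]³·[T]² / ([G]·[A₂]²) = (0.0218)³·(2.63)² / ((9.79×10⁻⁴)·(0.00137)²) = 39000
ΔG = RT ln(Q/Keq) = (8.314 J mol⁻¹ K⁻¹)(350 K) × ln(39000/1.72×10⁵)
   = (2.910 kJ/mol)(-1.484) = -4.32 kJ/mol
ΔG < 0, so the forward reaction is spontaneous (proceeds forward).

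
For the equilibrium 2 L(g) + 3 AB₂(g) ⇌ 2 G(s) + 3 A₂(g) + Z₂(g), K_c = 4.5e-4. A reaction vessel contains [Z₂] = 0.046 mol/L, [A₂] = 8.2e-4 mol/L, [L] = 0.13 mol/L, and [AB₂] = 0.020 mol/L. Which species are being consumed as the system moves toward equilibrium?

(G is a pure solid — omitted from Q_c.)
Q_c = [A₂]³·[Z₂] / ([L]²·[AB₂]³) = (8.2e-4)³·(0.046) / ((0.13)²·(0.020)³) = 1.9e-4
Q_c = 1.9e-4 < K_c = 4.5e-4: net forward reaction.

L, AB₂ (reactants)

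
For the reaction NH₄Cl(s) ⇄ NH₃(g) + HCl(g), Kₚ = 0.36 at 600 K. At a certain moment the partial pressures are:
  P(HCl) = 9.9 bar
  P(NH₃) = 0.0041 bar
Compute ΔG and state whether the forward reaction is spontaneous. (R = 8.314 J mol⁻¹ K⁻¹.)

ΔG = -10.9 kJ/mol; the forward reaction is spontaneous

(NH₄Cl is a pure solid — omitted from Qₚ.)
Qₚ = P(NH₃)·P(HCl) = (0.0041)·(9.9) = 0.0406
ΔG = RT ln(Qₚ/Kₚ) = (8.314 J mol⁻¹ K⁻¹)(600 K) × ln(0.0406/0.36)
   = (4.988 kJ/mol)(-2.182) = -10.9 kJ/mol
ΔG < 0, so the forward reaction is spontaneous (proceeds forward).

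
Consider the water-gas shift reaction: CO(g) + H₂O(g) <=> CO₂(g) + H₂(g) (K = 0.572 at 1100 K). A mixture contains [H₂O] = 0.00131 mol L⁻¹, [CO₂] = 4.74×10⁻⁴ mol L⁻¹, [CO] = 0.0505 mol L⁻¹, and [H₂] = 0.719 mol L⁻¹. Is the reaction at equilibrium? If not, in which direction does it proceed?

toward reactants

Q = [CO₂]·[H₂] / ([CO]·[H₂O]) = (4.74×10⁻⁴)·(0.719) / ((0.0505)·(0.00131)) = 5.15
Q = 5.15 > K = 0.572, so the reverse reaction proceeds.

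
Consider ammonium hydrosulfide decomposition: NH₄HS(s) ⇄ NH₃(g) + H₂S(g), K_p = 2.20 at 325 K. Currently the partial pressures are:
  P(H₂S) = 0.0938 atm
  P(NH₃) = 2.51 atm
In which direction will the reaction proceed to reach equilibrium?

(NH₄HS is a pure solid — omitted from Q_p.)
Q_p = P(NH₃)·P(H₂S) = (2.51)·(0.0938) = 0.235
Q_p = 0.235 < K_p = 2.20, so the forward reaction proceeds.

toward products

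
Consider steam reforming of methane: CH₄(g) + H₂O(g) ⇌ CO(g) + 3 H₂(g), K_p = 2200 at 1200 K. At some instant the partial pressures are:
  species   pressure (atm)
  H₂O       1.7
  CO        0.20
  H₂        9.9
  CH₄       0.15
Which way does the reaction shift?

forward (toward products)

Q_p = P(CO)·P(H₂)³ / (P(CH₄)·P(H₂O)) = (0.20)·(9.9)³ / ((0.15)·(1.7)) = 760
Q_p = 760 < K_p = 2200, so the forward reaction proceeds.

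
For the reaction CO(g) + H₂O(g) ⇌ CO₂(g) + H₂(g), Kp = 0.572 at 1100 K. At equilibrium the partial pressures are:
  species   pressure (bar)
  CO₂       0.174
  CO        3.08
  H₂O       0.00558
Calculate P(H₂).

At equilibrium, Kp = P(CO₂)·P(H₂) / (P(CO)·P(H₂O)) = 0.572.
(0.174)·(P(H₂)) / ((3.08)·(0.00558)) = 0.572
P(H₂) = 0.0565 bar

P(H₂) = 0.0565 bar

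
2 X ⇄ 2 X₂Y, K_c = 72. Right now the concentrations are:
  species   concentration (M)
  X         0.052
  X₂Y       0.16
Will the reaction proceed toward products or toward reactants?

in the forward direction

Q_c = [X₂Y]² / [X]² = (0.16)² / (0.052)² = 9.5
Q_c = 9.5 < K_c = 72, so the forward reaction proceeds.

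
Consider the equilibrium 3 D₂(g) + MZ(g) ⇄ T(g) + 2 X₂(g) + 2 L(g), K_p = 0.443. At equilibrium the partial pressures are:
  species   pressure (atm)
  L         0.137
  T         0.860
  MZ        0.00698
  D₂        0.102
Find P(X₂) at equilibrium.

At equilibrium, K_p = P(T)·P(X₂)²·P(L)² / (P(D₂)³·P(MZ)) = 0.443.
(0.860)·(P(X₂))²·(0.137)² / ((0.102)³·(0.00698)) = 0.443
P(X₂)² = 2.03×10⁻⁴ ⇒ P(X₂) = 0.0143 atm

P(X₂) = 0.0143 atm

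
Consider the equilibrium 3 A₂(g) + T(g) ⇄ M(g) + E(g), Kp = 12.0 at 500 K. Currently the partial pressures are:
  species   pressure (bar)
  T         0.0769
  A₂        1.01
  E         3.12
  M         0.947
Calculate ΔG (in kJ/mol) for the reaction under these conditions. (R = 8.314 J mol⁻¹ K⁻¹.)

Qp = P(M)·P(E) / (P(A₂)³·P(T)) = (0.947)·(3.12) / ((1.01)³·(0.0769)) = 37.3
ΔG = RT ln(Qp/Kp) = (8.314 J mol⁻¹ K⁻¹)(500 K) × ln(37.3/12.0)
   = (4.157 kJ/mol)(1.134) = 4.71 kJ/mol
ΔG > 0, so the forward reaction is non-spontaneous (proceeds in reverse).

ΔG = 4.71 kJ/mol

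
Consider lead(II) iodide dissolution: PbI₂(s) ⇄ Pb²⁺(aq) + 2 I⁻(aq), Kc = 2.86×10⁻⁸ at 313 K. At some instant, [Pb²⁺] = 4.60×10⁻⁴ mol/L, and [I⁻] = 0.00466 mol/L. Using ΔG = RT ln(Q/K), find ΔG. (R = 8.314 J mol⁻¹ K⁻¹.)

ΔG = -2.74 kJ/mol

(PbI₂ is a pure solid — omitted from Qc.)
Qc = [Pb²⁺]·[I⁻]² = (4.60×10⁻⁴)·(0.00466)² = 9.99×10⁻⁹
ΔG = RT ln(Qc/Kc) = (8.314 J mol⁻¹ K⁻¹)(313 K) × ln(9.99×10⁻⁹/2.86×10⁻⁸)
   = (2.602 kJ/mol)(-1.052) = -2.74 kJ/mol
ΔG < 0, so the forward reaction is spontaneous (proceeds forward).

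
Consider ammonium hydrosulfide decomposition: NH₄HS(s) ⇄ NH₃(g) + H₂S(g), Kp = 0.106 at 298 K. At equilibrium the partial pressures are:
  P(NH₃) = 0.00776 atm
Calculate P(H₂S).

P(H₂S) = 13.7 atm

(NH₄HS is a pure solid — omitted from Kp.)
At equilibrium, Kp = P(NH₃)·P(H₂S) = 0.106.
(0.00776)·(P(H₂S)) = 0.106
P(H₂S) = 13.7 atm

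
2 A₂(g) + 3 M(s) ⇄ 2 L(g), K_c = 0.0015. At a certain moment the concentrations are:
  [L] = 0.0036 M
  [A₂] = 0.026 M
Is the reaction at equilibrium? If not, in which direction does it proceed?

to the left

(M is a pure solid — omitted from Q_c.)
Q_c = [L]² / [A₂]² = (0.0036)² / (0.026)² = 0.019
Q_c = 0.019 > K_c = 0.0015, so the reverse reaction proceeds.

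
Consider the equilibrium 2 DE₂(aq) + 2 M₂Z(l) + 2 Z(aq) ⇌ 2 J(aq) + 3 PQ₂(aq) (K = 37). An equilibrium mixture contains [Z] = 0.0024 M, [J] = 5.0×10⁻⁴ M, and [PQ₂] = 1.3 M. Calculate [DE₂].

(M₂Z is a pure liquid — omitted from K.)
At equilibrium, K = [J]²·[PQ₂]³ / ([DE₂]²·[Z]²) = 37.
(5.0×10⁻⁴)²·(1.3)³ / (([DE₂])²·(0.0024)²) = 37
[DE₂]² = 0.00258 ⇒ [DE₂] = 0.051 M

[DE₂] = 0.051 M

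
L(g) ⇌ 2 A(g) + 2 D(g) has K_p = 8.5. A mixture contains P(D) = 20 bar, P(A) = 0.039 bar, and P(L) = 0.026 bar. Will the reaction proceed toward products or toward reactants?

to the left

Q_p = P(A)²·P(D)² / P(L) = (0.039)²·(20)² / (0.026) = 23
Q_p = 23 > K_p = 8.5, so the reverse reaction proceeds.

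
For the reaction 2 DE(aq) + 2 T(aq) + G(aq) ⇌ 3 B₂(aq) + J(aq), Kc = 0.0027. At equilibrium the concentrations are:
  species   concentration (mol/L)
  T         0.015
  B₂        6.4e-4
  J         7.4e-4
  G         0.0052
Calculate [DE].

At equilibrium, Kc = [B₂]³·[J] / ([DE]²·[T]²·[G]) = 0.0027.
(6.4e-4)³·(7.4e-4) / (([DE])²·(0.015)²·(0.0052)) = 0.0027
[DE]² = 6.14e-5 ⇒ [DE] = 0.0078 mol/L

[DE] = 0.0078 mol/L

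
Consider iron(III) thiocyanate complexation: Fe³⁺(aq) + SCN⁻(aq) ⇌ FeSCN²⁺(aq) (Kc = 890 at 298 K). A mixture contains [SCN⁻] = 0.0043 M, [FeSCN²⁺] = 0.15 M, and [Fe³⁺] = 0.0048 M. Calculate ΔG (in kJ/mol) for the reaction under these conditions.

Qc = [FeSCN²⁺] / ([Fe³⁺]·[SCN⁻]) = (0.15) / ((0.0048)·(0.0043)) = 7270
ΔG = RT ln(Qc/Kc) = (8.314 J mol⁻¹ K⁻¹)(298 K) × ln(7270/890)
   = (2.478 kJ/mol)(2.100) = 5.20 kJ/mol
ΔG > 0, so the forward reaction is non-spontaneous (proceeds in reverse).

ΔG = 5.20 kJ/mol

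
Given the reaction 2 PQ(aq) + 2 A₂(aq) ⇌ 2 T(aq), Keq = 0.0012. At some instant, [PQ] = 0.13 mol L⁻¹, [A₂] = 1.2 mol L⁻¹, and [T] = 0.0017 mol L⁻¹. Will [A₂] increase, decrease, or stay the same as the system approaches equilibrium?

decrease

Q = [T]² / ([PQ]²·[A₂]²) = (0.0017)² / ((0.13)²·(1.2)²) = 1.2×10⁻⁴
Q = 1.2×10⁻⁴ < Keq = 0.0012: net forward reaction.
A₂ is a reactant, so it decreases.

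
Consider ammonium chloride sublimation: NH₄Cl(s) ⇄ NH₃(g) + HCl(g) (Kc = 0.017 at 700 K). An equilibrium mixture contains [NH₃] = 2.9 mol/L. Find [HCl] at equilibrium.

(NH₄Cl is a pure solid — omitted from Kc.)
At equilibrium, Kc = [NH₃]·[HCl] = 0.017.
(2.9)·([HCl]) = 0.017
[HCl] = 0.00586 = 0.0059 mol/L

[HCl] = 0.0059 mol/L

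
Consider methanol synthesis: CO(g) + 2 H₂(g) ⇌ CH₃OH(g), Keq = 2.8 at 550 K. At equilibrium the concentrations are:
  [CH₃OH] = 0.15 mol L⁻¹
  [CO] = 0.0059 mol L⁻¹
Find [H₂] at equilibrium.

[H₂] = 3.0 mol L⁻¹

At equilibrium, Keq = [CH₃OH] / ([CO]·[H₂]²) = 2.8.
(0.15) / ((0.0059)·([H₂])²) = 2.8
[H₂]² = 9.08 ⇒ [H₂] = 3.0 mol L⁻¹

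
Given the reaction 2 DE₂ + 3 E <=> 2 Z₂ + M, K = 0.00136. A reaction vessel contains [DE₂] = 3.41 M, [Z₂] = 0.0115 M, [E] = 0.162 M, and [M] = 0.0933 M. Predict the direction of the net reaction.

Q = [Z₂]²·[M] / ([DE₂]²·[E]³) = (0.0115)²·(0.0933) / ((3.41)²·(0.162)³) = 2.50×10⁻⁴
Q = 2.50×10⁻⁴ < K = 0.00136, so the forward reaction proceeds.

toward products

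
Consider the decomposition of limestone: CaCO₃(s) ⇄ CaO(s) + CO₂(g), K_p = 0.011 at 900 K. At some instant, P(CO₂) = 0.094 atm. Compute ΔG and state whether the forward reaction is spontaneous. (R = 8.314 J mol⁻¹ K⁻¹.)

ΔG = 16.1 kJ/mol; the forward reaction is non-spontaneous

(CaCO₃, CaO are pure solids — omitted from Q_p.)
Q_p = P(CO₂) = 0.0940
ΔG = RT ln(Q_p/K_p) = (8.314 J mol⁻¹ K⁻¹)(900 K) × ln(0.0940/0.011)
   = (7.483 kJ/mol)(2.145) = 16.1 kJ/mol
ΔG > 0, so the forward reaction is non-spontaneous (proceeds in reverse).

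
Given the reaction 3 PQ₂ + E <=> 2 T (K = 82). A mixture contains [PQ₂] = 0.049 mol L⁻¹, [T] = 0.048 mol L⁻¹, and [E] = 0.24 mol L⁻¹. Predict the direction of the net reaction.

at equilibrium

Q = [T]² / ([PQ₂]³·[E]) = (0.048)² / ((0.049)³·(0.24)) = 82
Q = 82 = K, so the system is already at equilibrium.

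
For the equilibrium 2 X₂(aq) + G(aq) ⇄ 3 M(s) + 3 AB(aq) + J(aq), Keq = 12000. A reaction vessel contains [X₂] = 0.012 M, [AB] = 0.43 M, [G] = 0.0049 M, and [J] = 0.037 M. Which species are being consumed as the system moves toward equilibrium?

X₂, G (reactants)

(M is a pure solid — omitted from Q.)
Q = [AB]³·[J] / ([X₂]²·[G]) = (0.43)³·(0.037) / ((0.012)²·(0.0049)) = 4200
Q = 4200 < Keq = 12000: net forward reaction.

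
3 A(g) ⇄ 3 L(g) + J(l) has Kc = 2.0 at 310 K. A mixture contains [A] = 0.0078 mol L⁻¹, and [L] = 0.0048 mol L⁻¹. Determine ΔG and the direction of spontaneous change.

ΔG = -5.54 kJ/mol; the forward reaction is spontaneous

(J is a pure liquid — omitted from Qc.)
Qc = [L]³ / [A]³ = (0.0048)³ / (0.0078)³ = 0.233
ΔG = RT ln(Qc/Kc) = (8.314 J mol⁻¹ K⁻¹)(310 K) × ln(0.233/2.0)
   = (2.577 kJ/mol)(-2.150) = -5.54 kJ/mol
ΔG < 0, so the forward reaction is spontaneous (proceeds forward).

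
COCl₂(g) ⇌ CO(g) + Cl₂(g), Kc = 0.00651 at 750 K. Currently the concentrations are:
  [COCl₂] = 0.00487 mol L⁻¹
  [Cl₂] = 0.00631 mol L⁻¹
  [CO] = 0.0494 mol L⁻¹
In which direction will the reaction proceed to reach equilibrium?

reverse (toward reactants)

Qc = [CO]·[Cl₂] / [COCl₂] = (0.0494)·(0.00631) / (0.00487) = 0.0640
Qc = 0.0640 > Kc = 0.00651, so the reverse reaction proceeds.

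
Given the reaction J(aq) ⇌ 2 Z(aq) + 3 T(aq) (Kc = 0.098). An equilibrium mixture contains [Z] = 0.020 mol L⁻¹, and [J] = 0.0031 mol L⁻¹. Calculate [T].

[T] = 0.91 mol L⁻¹

At equilibrium, Kc = [Z]²·[T]³ / [J] = 0.098.
(0.020)²·([T])³ / (0.0031) = 0.098
[T]³ = 0.760 ⇒ [T] = 0.91 mol L⁻¹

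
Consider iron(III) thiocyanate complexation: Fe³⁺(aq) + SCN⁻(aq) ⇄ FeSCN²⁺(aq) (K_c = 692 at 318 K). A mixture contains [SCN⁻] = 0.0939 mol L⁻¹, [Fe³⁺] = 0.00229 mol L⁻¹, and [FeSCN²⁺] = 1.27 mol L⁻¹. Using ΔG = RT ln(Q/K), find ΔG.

Q_c = [FeSCN²⁺] / ([Fe³⁺]·[SCN⁻]) = (1.27) / ((0.00229)·(0.0939)) = 5910
ΔG = RT ln(Q_c/K_c) = (8.314 J mol⁻¹ K⁻¹)(318 K) × ln(5910/692)
   = (2.644 kJ/mol)(2.145) = 5.67 kJ/mol
ΔG > 0, so the forward reaction is non-spontaneous (proceeds in reverse).

ΔG = 5.67 kJ/mol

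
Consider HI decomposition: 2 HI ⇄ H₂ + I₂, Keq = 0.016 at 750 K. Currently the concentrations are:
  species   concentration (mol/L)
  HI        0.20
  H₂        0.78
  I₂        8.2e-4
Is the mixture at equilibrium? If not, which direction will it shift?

Q = [H₂]·[I₂] / [HI]² = (0.78)·(8.2e-4) / (0.20)² = 0.016
Q = 0.016 = Keq; the system is at equilibrium.

yes, at equilibrium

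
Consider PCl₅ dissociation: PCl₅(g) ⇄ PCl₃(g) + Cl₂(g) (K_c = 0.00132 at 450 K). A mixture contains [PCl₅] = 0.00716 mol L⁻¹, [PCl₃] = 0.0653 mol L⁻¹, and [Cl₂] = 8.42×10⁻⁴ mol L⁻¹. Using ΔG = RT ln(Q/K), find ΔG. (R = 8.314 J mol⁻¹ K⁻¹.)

Q_c = [PCl₃]·[Cl₂] / [PCl₅] = (0.0653)·(8.42×10⁻⁴) / (0.00716) = 0.00768
ΔG = RT ln(Q_c/K_c) = (8.314 J mol⁻¹ K⁻¹)(450 K) × ln(0.00768/0.00132)
   = (3.741 kJ/mol)(1.761) = 6.59 kJ/mol
ΔG > 0, so the forward reaction is non-spontaneous (proceeds in reverse).

ΔG = 6.59 kJ/mol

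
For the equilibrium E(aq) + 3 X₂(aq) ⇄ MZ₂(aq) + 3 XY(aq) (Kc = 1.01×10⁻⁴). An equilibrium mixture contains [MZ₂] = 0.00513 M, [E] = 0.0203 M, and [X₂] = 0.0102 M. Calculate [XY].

[XY] = 7.51×10⁻⁴ M

At equilibrium, Kc = [MZ₂]·[XY]³ / ([E]·[X₂]³) = 1.01×10⁻⁴.
(0.00513)·([XY])³ / ((0.0203)·(0.0102)³) = 1.01×10⁻⁴
[XY]³ = 4.24×10⁻¹⁰ ⇒ [XY] = 7.51×10⁻⁴ M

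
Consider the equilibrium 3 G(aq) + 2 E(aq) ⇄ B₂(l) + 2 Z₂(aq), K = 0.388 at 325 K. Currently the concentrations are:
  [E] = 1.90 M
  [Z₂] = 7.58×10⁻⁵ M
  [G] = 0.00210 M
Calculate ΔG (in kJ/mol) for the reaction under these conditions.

ΔG = -2.20 kJ/mol

(B₂ is a pure liquid — omitted from Q.)
Q = [Z₂]² / ([G]³·[E]²) = (7.58×10⁻⁵)² / ((0.00210)³·(1.90)²) = 0.172
ΔG = RT ln(Q/K) = (8.314 J mol⁻¹ K⁻¹)(325 K) × ln(0.172/0.388)
   = (2.702 kJ/mol)(-0.8135) = -2.20 kJ/mol
ΔG < 0, so the forward reaction is spontaneous (proceeds forward).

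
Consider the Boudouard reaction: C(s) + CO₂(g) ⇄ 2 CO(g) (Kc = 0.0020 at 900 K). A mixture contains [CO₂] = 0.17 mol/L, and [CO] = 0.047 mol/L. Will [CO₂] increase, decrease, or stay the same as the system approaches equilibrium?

(C is a pure solid — omitted from Qc.)
Qc = [CO]² / [CO₂] = (0.047)² / (0.17) = 0.013
Qc = 0.013 > Kc = 0.0020: net reverse reaction.
CO₂ is a reactant, so it increases.

increase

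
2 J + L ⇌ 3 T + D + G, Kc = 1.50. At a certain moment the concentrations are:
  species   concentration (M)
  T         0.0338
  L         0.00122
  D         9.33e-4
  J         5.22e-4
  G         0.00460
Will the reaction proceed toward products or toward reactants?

forward (toward products)

Qc = [T]³·[D]·[G] / ([J]²·[L]) = (0.0338)³·(9.33e-4)·(0.00460) / ((5.22e-4)²·(0.00122)) = 0.499
Qc = 0.499 < Kc = 1.50, so the forward reaction proceeds.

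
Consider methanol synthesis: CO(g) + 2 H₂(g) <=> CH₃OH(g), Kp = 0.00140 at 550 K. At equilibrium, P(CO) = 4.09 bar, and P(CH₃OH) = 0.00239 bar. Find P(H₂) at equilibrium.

P(H₂) = 0.646 bar

At equilibrium, Kp = P(CH₃OH) / (P(CO)·P(H₂)²) = 0.00140.
(0.00239) / ((4.09)·(P(H₂))²) = 0.00140
P(H₂)² = 0.417 ⇒ P(H₂) = 0.646 bar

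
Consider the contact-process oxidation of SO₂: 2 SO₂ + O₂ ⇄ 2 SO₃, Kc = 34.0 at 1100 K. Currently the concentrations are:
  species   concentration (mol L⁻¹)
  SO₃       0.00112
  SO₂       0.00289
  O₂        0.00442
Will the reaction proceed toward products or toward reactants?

Qc = [SO₃]² / ([SO₂]²·[O₂]) = (0.00112)² / ((0.00289)²·(0.00442)) = 34.0
Qc = 34.0 = Kc, so the system is already at equilibrium.

no net change (already at equilibrium)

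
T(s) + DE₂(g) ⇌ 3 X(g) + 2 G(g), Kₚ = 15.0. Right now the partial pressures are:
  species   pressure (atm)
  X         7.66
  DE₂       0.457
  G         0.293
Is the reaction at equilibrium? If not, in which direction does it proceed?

(T is a pure solid — omitted from Qₚ.)
Qₚ = P(X)³·P(G)² / P(DE₂) = (7.66)³·(0.293)² / (0.457) = 84.4
Qₚ = 84.4 > Kₚ = 15.0, so the reverse reaction proceeds.

to the left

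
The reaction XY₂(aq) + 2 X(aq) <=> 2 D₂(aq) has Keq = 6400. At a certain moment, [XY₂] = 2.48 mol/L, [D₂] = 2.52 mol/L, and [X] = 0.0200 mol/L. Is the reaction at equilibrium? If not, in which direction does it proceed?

neither direction; the system is at equilibrium

Q = [D₂]² / ([XY₂]·[X]²) = (2.52)² / ((2.48)·(0.0200)²) = 6400
Q = 6400 = Keq, so the system is already at equilibrium.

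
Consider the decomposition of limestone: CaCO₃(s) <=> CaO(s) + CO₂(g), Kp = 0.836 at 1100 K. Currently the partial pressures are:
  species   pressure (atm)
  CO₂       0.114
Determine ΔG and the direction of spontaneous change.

(CaCO₃, CaO are pure solids — omitted from Qp.)
Qp = P(CO₂) = 0.114
ΔG = RT ln(Qp/Kp) = (8.314 J mol⁻¹ K⁻¹)(1100 K) × ln(0.114/0.836)
   = (9.145 kJ/mol)(-1.992) = -18.2 kJ/mol
ΔG < 0, so the forward reaction is spontaneous (proceeds forward).

ΔG = -18.2 kJ/mol; the forward reaction is spontaneous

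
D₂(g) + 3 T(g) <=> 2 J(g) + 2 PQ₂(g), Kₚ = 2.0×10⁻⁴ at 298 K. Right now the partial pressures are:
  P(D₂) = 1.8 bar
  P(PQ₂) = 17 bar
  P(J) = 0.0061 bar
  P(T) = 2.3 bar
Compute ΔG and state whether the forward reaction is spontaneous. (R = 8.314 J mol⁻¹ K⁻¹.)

Qₚ = P(J)²·P(PQ₂)² / (P(D₂)·P(T)³) = (0.0061)²·(17)² / ((1.8)·(2.3)³) = 4.91×10⁻⁴
ΔG = RT ln(Qₚ/Kₚ) = (8.314 J mol⁻¹ K⁻¹)(298 K) × ln(4.91×10⁻⁴/2.0×10⁻⁴)
   = (2.478 kJ/mol)(0.8981) = 2.23 kJ/mol
ΔG > 0, so the forward reaction is non-spontaneous (proceeds in reverse).

ΔG = 2.23 kJ/mol; the forward reaction is non-spontaneous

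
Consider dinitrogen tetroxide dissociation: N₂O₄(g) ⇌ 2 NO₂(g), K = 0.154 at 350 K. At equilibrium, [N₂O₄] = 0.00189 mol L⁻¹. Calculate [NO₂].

[NO₂] = 0.0171 mol L⁻¹

At equilibrium, K = [NO₂]² / [N₂O₄] = 0.154.
([NO₂])² / (0.00189) = 0.154
[NO₂]² = 2.91e-4 ⇒ [NO₂] = 0.0171 mol L⁻¹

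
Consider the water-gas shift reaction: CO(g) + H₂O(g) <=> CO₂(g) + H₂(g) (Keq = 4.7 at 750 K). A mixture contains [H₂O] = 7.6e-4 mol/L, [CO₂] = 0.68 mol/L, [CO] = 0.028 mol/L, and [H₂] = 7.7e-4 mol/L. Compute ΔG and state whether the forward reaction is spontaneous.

Q = [CO₂]·[H₂] / ([CO]·[H₂O]) = (0.68)·(7.7e-4) / ((0.028)·(7.6e-4)) = 24.6
ΔG = RT ln(Q/Keq) = (8.314 J mol⁻¹ K⁻¹)(750 K) × ln(24.6/4.7)
   = (6.236 kJ/mol)(1.655) = 10.3 kJ/mol
ΔG > 0, so the forward reaction is non-spontaneous (proceeds in reverse).

ΔG = 10.3 kJ/mol; the forward reaction is non-spontaneous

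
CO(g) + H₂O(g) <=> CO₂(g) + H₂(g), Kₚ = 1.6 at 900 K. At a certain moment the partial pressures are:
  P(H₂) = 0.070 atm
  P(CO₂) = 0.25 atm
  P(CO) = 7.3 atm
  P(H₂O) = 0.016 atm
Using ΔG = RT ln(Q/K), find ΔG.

ΔG = -17.7 kJ/mol

Qₚ = P(CO₂)·P(H₂) / (P(CO)·P(H₂O)) = (0.25)·(0.070) / ((7.3)·(0.016)) = 0.150
ΔG = RT ln(Qₚ/Kₚ) = (8.314 J mol⁻¹ K⁻¹)(900 K) × ln(0.150/1.6)
   = (7.483 kJ/mol)(-2.367) = -17.7 kJ/mol
ΔG < 0, so the forward reaction is spontaneous (proceeds forward).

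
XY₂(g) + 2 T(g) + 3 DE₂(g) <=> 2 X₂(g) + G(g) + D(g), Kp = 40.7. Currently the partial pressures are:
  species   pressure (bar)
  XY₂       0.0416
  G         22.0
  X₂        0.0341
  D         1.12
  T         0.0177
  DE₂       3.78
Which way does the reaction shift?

neither direction; the system is at equilibrium

Qp = P(X₂)²·P(G)·P(D) / (P(XY₂)·P(T)²·P(DE₂)³) = (0.0341)²·(22.0)·(1.12) / ((0.0416)·(0.0177)²·(3.78)³) = 40.7
Qp = 40.7 = Kp, so the system is already at equilibrium.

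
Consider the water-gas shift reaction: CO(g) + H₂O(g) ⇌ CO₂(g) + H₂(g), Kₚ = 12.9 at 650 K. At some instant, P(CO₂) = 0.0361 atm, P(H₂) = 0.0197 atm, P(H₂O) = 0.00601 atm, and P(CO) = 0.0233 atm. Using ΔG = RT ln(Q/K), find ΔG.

Qₚ = P(CO₂)·P(H₂) / (P(CO)·P(H₂O)) = (0.0361)·(0.0197) / ((0.0233)·(0.00601)) = 5.08
ΔG = RT ln(Qₚ/Kₚ) = (8.314 J mol⁻¹ K⁻¹)(650 K) × ln(5.08/12.9)
   = (5.404 kJ/mol)(-0.9319) = -5.04 kJ/mol
ΔG < 0, so the forward reaction is spontaneous (proceeds forward).

ΔG = -5.04 kJ/mol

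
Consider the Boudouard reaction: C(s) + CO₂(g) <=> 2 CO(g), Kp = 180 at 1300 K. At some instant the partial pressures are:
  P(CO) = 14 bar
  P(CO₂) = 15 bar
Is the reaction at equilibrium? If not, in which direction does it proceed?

in the forward direction

(C is a pure solid — omitted from Qp.)
Qp = P(CO)² / P(CO₂) = (14)² / (15) = 13
Qp = 13 < Kp = 180, so the forward reaction proceeds.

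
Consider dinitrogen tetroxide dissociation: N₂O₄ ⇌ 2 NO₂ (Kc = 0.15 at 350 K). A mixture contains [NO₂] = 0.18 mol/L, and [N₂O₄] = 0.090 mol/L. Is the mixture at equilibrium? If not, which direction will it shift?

Qc = [NO₂]² / [N₂O₄] = (0.18)² / (0.090) = 0.36
Qc = 0.36 > Kc = 0.15: net reverse reaction.

no; Q > K, reaction proceeds in reverse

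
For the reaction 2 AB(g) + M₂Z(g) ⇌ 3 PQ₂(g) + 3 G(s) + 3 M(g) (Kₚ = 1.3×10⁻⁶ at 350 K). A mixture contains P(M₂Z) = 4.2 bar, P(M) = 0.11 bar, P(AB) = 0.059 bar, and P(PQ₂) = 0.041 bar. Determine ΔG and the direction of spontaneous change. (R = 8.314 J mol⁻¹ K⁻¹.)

ΔG = 4.58 kJ/mol; the forward reaction is non-spontaneous

(G is a pure solid — omitted from Qₚ.)
Qₚ = P(PQ₂)³·P(M)³ / (P(AB)²·P(M₂Z)) = (0.041)³·(0.11)³ / ((0.059)²·(4.2)) = 6.27×10⁻⁶
ΔG = RT ln(Qₚ/Kₚ) = (8.314 J mol⁻¹ K⁻¹)(350 K) × ln(6.27×10⁻⁶/1.3×10⁻⁶)
   = (2.910 kJ/mol)(1.573) = 4.58 kJ/mol
ΔG > 0, so the forward reaction is non-spontaneous (proceeds in reverse).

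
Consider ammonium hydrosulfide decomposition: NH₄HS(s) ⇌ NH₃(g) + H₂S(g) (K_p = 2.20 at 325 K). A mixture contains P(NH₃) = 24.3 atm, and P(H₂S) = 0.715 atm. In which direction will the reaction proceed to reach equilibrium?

in the reverse direction

(NH₄HS is a pure solid — omitted from Q_p.)
Q_p = P(NH₃)·P(H₂S) = (24.3)·(0.715) = 17.4
Q_p = 17.4 > K_p = 2.20, so the reverse reaction proceeds.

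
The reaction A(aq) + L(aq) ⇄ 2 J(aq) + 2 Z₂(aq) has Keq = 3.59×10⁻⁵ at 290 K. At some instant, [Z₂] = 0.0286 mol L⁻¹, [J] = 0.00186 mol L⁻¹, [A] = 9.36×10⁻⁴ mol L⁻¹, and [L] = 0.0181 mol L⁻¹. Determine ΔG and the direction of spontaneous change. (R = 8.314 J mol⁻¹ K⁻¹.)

ΔG = 3.71 kJ/mol; the forward reaction is non-spontaneous

Q = [J]²·[Z₂]² / ([A]·[L]) = (0.00186)²·(0.0286)² / ((9.36×10⁻⁴)·(0.0181)) = 1.67×10⁻⁴
ΔG = RT ln(Q/Keq) = (8.314 J mol⁻¹ K⁻¹)(290 K) × ln(1.67×10⁻⁴/3.59×10⁻⁵)
   = (2.411 kJ/mol)(1.537) = 3.71 kJ/mol
ΔG > 0, so the forward reaction is non-spontaneous (proceeds in reverse).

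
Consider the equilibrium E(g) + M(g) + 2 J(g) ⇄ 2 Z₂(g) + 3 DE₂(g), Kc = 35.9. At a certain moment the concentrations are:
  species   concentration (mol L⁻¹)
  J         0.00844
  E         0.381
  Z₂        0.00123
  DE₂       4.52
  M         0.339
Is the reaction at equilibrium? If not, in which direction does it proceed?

Qc = [Z₂]²·[DE₂]³ / ([E]·[M]·[J]²) = (0.00123)²·(4.52)³ / ((0.381)·(0.339)·(0.00844)²) = 15.2
Qc = 15.2 < Kc = 35.9, so the forward reaction proceeds.

forward (toward products)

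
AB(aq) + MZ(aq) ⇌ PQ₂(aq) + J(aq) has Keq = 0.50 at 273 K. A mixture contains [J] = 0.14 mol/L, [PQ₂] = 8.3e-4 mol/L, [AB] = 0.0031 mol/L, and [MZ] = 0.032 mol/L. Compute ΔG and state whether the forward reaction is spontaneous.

Q = [PQ₂]·[J] / ([AB]·[MZ]) = (8.3e-4)·(0.14) / ((0.0031)·(0.032)) = 1.17
ΔG = RT ln(Q/Keq) = (8.314 J mol⁻¹ K⁻¹)(273 K) × ln(1.17/0.50)
   = (2.270 kJ/mol)(0.8502) = 1.93 kJ/mol
ΔG > 0, so the forward reaction is non-spontaneous (proceeds in reverse).

ΔG = 1.93 kJ/mol; the forward reaction is non-spontaneous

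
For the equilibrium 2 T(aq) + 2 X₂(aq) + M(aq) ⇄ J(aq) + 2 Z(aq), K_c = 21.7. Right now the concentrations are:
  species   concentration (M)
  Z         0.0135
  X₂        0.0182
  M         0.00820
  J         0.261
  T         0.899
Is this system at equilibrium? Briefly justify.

Q_c = [J]·[Z]² / ([T]²·[X₂]²·[M]) = (0.261)·(0.0135)² / ((0.899)²·(0.0182)²·(0.00820)) = 21.7
Q_c = 21.7 = K_c; the system is at equilibrium.

yes, at equilibrium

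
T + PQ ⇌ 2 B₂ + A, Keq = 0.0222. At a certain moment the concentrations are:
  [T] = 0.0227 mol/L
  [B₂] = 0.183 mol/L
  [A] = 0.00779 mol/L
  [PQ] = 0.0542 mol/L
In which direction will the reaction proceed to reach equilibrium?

reverse (toward reactants)

Q = [B₂]²·[A] / ([T]·[PQ]) = (0.183)²·(0.00779) / ((0.0227)·(0.0542)) = 0.212
Q = 0.212 > Keq = 0.0222, so the reverse reaction proceeds.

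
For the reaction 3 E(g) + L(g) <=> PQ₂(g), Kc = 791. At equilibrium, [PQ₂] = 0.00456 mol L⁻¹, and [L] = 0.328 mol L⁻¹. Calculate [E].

At equilibrium, Kc = [PQ₂] / ([E]³·[L]) = 791.
(0.00456) / (([E])³·(0.328)) = 791
[E]³ = 1.76×10⁻⁵ ⇒ [E] = 0.0260 mol L⁻¹

[E] = 0.0260 mol L⁻¹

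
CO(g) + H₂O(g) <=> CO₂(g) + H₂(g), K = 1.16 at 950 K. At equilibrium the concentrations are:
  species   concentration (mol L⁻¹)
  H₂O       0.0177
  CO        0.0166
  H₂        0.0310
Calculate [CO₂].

At equilibrium, K = [CO₂]·[H₂] / ([CO]·[H₂O]) = 1.16.
([CO₂])·(0.0310) / ((0.0166)·(0.0177)) = 1.16
[CO₂] = 0.0110 mol L⁻¹

[CO₂] = 0.0110 mol L⁻¹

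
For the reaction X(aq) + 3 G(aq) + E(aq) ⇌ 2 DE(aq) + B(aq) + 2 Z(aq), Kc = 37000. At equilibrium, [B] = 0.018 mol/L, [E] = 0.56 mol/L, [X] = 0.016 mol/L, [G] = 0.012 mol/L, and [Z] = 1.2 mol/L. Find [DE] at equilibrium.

[DE] = 0.15 mol/L

At equilibrium, Kc = [DE]²·[B]·[Z]² / ([X]·[G]³·[E]) = 37000.
([DE])²·(0.018)·(1.2)² / ((0.016)·(0.012)³·(0.56)) = 37000
[DE]² = 0.0221 ⇒ [DE] = 0.15 mol/L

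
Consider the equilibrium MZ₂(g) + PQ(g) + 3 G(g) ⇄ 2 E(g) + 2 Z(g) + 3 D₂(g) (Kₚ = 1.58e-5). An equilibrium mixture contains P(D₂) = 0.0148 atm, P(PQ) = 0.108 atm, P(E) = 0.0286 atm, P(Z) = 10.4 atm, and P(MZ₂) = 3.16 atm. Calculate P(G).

At equilibrium, Kₚ = P(E)²·P(Z)²·P(D₂)³ / (P(MZ₂)·P(PQ)·P(G)³) = 1.58e-5.
(0.0286)²·(10.4)²·(0.0148)³ / ((3.16)·(0.108)·(P(G))³) = 1.58e-5
P(G)³ = 0.0532 ⇒ P(G) = 0.376 atm

P(G) = 0.376 atm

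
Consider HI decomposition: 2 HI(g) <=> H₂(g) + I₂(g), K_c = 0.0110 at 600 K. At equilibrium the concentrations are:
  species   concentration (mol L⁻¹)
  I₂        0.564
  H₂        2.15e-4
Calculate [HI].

[HI] = 0.105 mol L⁻¹

At equilibrium, K_c = [H₂]·[I₂] / [HI]² = 0.0110.
(2.15e-4)·(0.564) / ([HI])² = 0.0110
[HI]² = 0.0110 ⇒ [HI] = 0.105 mol L⁻¹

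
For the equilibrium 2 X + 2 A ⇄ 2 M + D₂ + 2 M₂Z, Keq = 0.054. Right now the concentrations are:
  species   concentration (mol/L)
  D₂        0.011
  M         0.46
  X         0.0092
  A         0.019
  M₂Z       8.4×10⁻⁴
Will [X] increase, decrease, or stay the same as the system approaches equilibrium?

Q = [M]²·[D₂]·[M₂Z]² / ([X]²·[A]²) = (0.46)²·(0.011)·(8.4×10⁻⁴)² / ((0.0092)²·(0.019)²) = 0.054
Q = 0.054 = Keq; the system is at equilibrium.

stay the same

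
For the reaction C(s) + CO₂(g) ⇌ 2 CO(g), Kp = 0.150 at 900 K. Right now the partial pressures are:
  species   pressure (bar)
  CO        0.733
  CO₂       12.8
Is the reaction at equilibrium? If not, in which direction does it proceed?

toward products

(C is a pure solid — omitted from Qp.)
Qp = P(CO)² / P(CO₂) = (0.733)² / (12.8) = 0.0420
Qp = 0.0420 < Kp = 0.150, so the forward reaction proceeds.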